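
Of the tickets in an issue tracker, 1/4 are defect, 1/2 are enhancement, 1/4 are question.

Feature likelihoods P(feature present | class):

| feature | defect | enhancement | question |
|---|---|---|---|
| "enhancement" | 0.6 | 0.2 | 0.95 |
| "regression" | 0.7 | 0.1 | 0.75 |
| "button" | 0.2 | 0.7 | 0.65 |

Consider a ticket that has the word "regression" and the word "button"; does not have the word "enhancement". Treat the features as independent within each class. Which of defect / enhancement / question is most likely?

enhancement

defect: 0.25 × (1−0.6) × 0.7 × 0.2 = 0.014
enhancement: 0.5 × (1−0.2) × 0.1 × 0.7 = 0.028
question: 0.25 × (1−0.95) × 0.75 × 0.65 = 0.00609375
Highest score → enhancement.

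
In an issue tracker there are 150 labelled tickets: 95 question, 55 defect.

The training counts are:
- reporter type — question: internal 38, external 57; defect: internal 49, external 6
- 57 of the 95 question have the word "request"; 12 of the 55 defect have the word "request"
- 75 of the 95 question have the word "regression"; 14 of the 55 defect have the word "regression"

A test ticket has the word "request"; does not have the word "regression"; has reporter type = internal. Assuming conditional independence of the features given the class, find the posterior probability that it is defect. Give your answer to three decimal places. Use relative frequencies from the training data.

question: (95/150) × (38/95) × (57/95) × (20/95) = 0.032
defect: (55/150) × (49/55) × (12/55) × (41/55) ≈ 0.0531306
P(defect | x) = 0.0531306 / 0.0851306 ≈ 0.624

0.624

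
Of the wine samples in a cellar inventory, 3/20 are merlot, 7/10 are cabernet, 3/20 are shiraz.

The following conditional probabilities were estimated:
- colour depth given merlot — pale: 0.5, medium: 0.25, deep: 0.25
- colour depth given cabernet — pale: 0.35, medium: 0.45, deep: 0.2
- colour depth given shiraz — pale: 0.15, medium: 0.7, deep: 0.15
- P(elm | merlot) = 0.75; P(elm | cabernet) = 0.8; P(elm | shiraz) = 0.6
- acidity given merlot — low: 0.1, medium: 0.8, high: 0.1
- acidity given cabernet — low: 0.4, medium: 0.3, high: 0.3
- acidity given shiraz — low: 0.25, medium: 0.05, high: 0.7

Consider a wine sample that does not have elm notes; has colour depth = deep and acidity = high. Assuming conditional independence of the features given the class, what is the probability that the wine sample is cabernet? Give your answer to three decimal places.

merlot: 0.15 × 0.25 × (1−0.75) × 0.1 = 0.0009375
cabernet: 0.7 × 0.2 × (1−0.8) × 0.3 = 0.0084
shiraz: 0.15 × 0.15 × (1−0.6) × 0.7 = 0.0063
P(cabernet | x) = 0.0084 / 0.0156375 ≈ 0.537

0.537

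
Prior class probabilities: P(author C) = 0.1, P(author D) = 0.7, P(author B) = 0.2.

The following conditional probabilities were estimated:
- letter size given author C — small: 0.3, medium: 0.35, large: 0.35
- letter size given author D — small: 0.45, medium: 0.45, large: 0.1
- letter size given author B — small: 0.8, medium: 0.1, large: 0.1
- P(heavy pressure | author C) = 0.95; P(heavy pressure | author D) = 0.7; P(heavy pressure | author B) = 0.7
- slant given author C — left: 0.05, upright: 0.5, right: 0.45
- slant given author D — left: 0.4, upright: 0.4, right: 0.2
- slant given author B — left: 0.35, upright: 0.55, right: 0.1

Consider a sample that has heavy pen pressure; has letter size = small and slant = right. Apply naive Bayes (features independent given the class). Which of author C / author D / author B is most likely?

author C: 0.1 × 0.3 × 0.95 × 0.45 = 0.012825
author D: 0.7 × 0.45 × 0.7 × 0.2 = 0.0441
author B: 0.2 × 0.8 × 0.7 × 0.1 = 0.0112
Highest score → author D.

author D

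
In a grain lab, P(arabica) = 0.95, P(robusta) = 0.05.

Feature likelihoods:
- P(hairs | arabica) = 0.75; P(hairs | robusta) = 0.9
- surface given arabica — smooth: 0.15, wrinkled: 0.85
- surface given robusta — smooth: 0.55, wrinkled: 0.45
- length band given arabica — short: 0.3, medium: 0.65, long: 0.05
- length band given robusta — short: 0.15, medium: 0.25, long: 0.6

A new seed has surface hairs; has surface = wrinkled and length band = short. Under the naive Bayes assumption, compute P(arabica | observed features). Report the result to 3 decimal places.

0.984

arabica: 0.95 × 0.75 × 0.85 × 0.3 = 0.1816875
robusta: 0.05 × 0.9 × 0.45 × 0.15 = 0.0030375
P(arabica | x) = 0.1816875 / 0.184725 ≈ 0.984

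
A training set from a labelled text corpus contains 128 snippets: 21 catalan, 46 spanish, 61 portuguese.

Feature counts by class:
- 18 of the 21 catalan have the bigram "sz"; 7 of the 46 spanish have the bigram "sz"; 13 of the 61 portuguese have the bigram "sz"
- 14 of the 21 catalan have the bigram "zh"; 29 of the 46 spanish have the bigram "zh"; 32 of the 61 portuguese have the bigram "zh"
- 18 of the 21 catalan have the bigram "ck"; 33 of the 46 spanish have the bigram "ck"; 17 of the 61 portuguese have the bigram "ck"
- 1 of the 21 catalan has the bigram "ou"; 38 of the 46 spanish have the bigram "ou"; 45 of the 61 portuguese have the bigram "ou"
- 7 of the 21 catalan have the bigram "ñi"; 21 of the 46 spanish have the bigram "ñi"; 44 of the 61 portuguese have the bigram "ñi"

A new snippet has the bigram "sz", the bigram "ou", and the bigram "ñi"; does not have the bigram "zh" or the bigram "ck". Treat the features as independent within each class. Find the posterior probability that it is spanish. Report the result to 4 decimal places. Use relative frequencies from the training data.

catalan: (21/128) × (18/21) × (7/21) × (3/21) × (1/21) × (7/21) ≈ 0.000106293
spanish: (46/128) × (7/46) × (17/46) × (13/46) × (38/46) × (21/46) ≈ 0.00215403
portuguese: (61/128) × (13/61) × (29/61) × (44/61) × (45/61) × (44/61) ≈ 0.0185323
P(spanish | x) = 0.00215403 / 0.020792623 ≈ 0.1036

0.1036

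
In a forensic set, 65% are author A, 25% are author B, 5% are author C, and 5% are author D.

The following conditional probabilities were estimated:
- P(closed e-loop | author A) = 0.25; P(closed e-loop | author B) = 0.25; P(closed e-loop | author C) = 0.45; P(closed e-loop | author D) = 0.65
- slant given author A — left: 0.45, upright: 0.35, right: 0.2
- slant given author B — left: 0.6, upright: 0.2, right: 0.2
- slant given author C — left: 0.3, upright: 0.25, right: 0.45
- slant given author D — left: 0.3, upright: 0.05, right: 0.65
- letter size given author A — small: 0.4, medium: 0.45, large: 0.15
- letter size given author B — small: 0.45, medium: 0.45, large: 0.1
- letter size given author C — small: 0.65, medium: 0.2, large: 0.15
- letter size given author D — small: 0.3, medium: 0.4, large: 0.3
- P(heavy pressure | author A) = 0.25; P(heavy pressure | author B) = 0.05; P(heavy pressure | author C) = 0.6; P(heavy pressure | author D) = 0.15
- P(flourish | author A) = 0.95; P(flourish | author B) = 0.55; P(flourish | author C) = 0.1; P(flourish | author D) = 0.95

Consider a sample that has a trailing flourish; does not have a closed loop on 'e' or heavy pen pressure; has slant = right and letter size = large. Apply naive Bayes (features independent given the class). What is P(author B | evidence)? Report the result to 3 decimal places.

author A: 0.65 × (1−0.25) × 0.2 × 0.15 × (1−0.25) × 0.95 = 0.0104203125
author B: 0.25 × (1−0.25) × 0.2 × 0.1 × (1−0.05) × 0.55 = 0.001959375
author C: 0.05 × (1−0.45) × 0.45 × 0.15 × (1−0.6) × 0.1 = 0.00007425
author D: 0.05 × (1−0.65) × 0.65 × 0.3 × (1−0.15) × 0.95 = 0.00275559375
P(author B | x) = 0.001959375 / 0.01520953125 ≈ 0.129

0.129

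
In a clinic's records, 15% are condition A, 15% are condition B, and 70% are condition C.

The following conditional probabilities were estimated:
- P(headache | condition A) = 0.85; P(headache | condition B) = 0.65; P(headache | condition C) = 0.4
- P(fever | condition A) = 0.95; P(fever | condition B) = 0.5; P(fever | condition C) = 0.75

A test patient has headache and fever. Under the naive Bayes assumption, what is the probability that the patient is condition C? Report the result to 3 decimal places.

condition A: 0.15 × 0.85 × 0.95 = 0.121125
condition B: 0.15 × 0.65 × 0.5 = 0.04875
condition C: 0.7 × 0.4 × 0.75 = 0.21
P(condition C | x) = 0.21 / 0.379875 ≈ 0.553

0.553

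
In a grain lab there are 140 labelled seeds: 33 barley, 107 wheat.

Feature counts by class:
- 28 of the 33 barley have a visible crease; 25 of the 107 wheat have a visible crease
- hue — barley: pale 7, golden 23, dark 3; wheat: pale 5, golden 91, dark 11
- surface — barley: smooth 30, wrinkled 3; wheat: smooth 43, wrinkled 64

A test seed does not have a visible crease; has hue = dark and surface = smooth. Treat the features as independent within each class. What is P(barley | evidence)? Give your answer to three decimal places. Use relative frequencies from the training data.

barley: (33/140) × (5/33) × (3/33) × (30/33) ≈ 0.00295159
wheat: (107/140) × (82/107) × (11/107) × (43/107) ≈ 0.024198
P(barley | x) = 0.00295159 / 0.02714959 ≈ 0.109

0.109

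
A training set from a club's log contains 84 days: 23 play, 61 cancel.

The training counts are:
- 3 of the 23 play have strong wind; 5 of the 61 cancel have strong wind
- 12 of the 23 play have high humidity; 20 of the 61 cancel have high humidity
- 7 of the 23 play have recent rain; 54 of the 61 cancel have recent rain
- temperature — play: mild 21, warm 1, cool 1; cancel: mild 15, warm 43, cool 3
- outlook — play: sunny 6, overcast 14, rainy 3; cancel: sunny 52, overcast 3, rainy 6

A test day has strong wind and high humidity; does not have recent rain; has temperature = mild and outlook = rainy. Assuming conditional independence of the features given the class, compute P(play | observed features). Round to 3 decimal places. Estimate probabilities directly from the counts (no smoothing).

0.966

play: (23/84) × (3/23) × (12/23) × (16/23) × (21/23) × (3/23) ≈ 0.00154373
cancel: (61/84) × (5/61) × (20/61) × (7/61) × (15/61) × (6/61) ≈ 0.0000541679
P(play | x) = 0.00154373 / 0.0015978979 ≈ 0.966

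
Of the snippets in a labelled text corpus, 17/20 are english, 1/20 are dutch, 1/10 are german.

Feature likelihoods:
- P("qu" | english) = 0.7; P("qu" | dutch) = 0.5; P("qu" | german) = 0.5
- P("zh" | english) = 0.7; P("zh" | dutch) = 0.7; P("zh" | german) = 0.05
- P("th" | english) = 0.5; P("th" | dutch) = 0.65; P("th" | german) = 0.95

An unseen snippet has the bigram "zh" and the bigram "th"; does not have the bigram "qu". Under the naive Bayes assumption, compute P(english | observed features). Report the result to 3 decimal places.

english: 0.85 × (1−0.7) × 0.7 × 0.5 = 0.08925
dutch: 0.05 × (1−0.5) × 0.7 × 0.65 = 0.011375
german: 0.1 × (1−0.5) × 0.05 × 0.95 = 0.002375
P(english | x) = 0.08925 / 0.103 ≈ 0.867

0.867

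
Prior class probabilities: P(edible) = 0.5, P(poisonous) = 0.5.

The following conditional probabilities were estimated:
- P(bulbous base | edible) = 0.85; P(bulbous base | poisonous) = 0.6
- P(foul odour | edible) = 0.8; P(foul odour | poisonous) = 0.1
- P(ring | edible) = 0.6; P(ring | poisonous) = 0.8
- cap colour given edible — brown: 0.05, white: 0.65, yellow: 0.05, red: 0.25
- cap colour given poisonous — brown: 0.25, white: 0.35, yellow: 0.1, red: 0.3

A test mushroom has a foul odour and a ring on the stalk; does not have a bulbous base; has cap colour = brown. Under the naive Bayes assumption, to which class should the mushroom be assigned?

edible: 0.5 × (1−0.85) × 0.8 × 0.6 × 0.05 = 0.0018
poisonous: 0.5 × (1−0.6) × 0.1 × 0.8 × 0.25 = 0.004
Highest score → poisonous.

poisonous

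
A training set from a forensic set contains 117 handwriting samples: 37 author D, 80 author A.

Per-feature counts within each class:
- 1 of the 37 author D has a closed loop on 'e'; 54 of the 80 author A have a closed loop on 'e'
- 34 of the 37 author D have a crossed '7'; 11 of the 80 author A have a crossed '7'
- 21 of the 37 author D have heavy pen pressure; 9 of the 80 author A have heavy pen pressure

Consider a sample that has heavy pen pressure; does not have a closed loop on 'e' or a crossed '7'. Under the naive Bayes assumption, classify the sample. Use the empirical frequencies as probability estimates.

author D: (37/117) × (36/37) × (3/37) × (21/37) ≈ 0.0141597
author A: (80/117) × (26/80) × (69/80) × (9/80) = 0.0215625
Highest score → author A.

author A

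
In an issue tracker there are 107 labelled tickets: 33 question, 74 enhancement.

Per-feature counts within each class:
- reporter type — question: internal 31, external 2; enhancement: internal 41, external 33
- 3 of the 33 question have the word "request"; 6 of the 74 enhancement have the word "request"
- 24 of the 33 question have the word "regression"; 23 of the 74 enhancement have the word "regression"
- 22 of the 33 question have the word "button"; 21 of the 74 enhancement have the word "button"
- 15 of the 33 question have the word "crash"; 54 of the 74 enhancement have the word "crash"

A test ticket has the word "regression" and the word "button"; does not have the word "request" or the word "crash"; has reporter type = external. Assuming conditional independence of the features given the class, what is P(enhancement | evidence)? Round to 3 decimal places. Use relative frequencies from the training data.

0.601

question: (33/107) × (2/33) × (30/33) × (24/33) × (22/33) × (18/33) ≈ 0.00449385
enhancement: (74/107) × (33/74) × (68/74) × (23/74) × (21/74) × (20/74) ≈ 0.006756
P(enhancement | x) = 0.006756 / 0.01124985 ≈ 0.601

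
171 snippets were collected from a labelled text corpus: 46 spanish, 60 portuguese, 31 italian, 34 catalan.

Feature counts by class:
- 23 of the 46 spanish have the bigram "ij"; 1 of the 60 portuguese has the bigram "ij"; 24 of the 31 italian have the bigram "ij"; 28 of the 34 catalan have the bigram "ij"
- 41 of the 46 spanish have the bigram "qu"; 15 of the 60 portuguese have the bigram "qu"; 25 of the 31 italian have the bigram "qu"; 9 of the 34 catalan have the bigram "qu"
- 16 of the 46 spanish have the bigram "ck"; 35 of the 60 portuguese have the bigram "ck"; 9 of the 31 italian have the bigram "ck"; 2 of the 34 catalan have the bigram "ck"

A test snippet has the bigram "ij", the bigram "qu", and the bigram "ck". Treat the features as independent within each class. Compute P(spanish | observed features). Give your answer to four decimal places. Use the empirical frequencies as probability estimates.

0.5349

spanish: (46/171) × (23/46) × (41/46) × (16/46) ≈ 0.0416984
portuguese: (60/171) × (1/60) × (15/60) × (35/60) ≈ 0.000852827
italian: (31/171) × (24/31) × (25/31) × (9/31) ≈ 0.0328605
catalan: (34/171) × (28/34) × (9/34) × (2/34) ≈ 0.00254963
P(spanish | x) = 0.0416984 / 0.077961357 ≈ 0.5349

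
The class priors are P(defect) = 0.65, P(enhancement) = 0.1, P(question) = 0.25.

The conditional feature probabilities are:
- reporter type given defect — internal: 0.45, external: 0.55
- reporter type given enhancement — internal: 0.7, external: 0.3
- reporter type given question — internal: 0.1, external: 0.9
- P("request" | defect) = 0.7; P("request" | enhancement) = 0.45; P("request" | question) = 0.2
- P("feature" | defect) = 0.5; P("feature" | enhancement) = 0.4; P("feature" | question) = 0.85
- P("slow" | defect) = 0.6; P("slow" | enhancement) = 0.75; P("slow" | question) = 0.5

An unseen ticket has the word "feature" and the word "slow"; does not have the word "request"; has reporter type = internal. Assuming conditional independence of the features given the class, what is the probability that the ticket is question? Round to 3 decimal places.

0.183

defect: 0.65 × 0.45 × (1−0.7) × 0.5 × 0.6 = 0.026325
enhancement: 0.1 × 0.7 × (1−0.45) × 0.4 × 0.75 = 0.01155
question: 0.25 × 0.1 × (1−0.2) × 0.85 × 0.5 = 0.0085
P(question | x) = 0.0085 / 0.046375 ≈ 0.183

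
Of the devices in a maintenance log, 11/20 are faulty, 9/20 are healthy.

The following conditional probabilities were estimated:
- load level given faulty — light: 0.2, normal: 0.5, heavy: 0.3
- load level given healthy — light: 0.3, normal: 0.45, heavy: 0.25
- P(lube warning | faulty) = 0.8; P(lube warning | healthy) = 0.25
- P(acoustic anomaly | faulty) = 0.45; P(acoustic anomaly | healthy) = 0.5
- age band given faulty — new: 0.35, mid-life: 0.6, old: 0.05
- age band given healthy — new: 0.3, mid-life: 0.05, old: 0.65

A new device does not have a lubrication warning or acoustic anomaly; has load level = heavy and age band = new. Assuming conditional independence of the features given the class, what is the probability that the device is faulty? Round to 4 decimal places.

faulty: 0.55 × 0.3 × (1−0.8) × (1−0.45) × 0.35 = 0.0063525
healthy: 0.45 × 0.25 × (1−0.25) × (1−0.5) × 0.3 = 0.01265625
P(faulty | x) = 0.0063525 / 0.01900875 ≈ 0.3342

0.3342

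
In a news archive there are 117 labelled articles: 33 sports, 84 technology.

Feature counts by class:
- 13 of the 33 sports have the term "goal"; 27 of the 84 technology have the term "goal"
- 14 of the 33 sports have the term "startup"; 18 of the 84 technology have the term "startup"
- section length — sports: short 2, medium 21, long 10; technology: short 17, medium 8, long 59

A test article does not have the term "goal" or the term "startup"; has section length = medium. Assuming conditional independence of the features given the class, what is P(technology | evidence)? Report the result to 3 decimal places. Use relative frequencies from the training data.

0.368

sports: (33/117) × (20/33) × (19/33) × (21/33) ≈ 0.062631
technology: (84/117) × (57/84) × (66/84) × (8/84) ≈ 0.0364556
P(technology | x) = 0.0364556 / 0.0990866 ≈ 0.368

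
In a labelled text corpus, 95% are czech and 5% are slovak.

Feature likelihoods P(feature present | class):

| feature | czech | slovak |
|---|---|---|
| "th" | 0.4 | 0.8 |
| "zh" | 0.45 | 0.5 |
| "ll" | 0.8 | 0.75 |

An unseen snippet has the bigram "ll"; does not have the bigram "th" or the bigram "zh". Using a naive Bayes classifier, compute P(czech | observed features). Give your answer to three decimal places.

0.985

czech: 0.95 × (1−0.4) × (1−0.45) × 0.8 = 0.2508
slovak: 0.05 × (1−0.8) × (1−0.5) × 0.75 = 0.00375
P(czech | x) = 0.2508 / 0.25455 ≈ 0.985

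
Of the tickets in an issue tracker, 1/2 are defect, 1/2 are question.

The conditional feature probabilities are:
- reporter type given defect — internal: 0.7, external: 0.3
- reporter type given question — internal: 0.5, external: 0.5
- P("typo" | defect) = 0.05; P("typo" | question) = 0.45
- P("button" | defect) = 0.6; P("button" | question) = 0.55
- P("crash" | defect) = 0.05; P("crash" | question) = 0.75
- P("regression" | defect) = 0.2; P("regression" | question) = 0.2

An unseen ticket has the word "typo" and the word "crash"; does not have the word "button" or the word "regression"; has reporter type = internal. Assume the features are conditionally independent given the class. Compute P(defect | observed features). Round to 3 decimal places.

0.009

defect: 0.5 × 0.7 × 0.05 × (1−0.6) × 0.05 × (1−0.2) = 0.00028
question: 0.5 × 0.5 × 0.45 × (1−0.55) × 0.75 × (1−0.2) = 0.030375
P(defect | x) = 0.00028 / 0.030655 ≈ 0.009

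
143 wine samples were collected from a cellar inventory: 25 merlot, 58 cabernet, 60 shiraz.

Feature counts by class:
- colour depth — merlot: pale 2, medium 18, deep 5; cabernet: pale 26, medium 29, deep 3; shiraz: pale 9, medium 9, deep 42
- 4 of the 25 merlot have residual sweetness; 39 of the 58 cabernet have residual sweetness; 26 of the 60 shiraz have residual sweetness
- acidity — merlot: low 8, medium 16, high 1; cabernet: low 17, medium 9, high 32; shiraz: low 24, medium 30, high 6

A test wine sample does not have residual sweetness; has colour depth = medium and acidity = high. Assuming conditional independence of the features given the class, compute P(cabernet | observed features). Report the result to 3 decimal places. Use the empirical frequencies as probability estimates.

0.825

merlot: (25/143) × (18/25) × (21/25) × (1/25) ≈ 0.00422937
cabernet: (58/143) × (29/58) × (19/58) × (32/58) ≈ 0.036653
shiraz: (60/143) × (9/60) × (34/60) × (6/60) ≈ 0.00356643
P(cabernet | x) = 0.036653 / 0.0444488 ≈ 0.825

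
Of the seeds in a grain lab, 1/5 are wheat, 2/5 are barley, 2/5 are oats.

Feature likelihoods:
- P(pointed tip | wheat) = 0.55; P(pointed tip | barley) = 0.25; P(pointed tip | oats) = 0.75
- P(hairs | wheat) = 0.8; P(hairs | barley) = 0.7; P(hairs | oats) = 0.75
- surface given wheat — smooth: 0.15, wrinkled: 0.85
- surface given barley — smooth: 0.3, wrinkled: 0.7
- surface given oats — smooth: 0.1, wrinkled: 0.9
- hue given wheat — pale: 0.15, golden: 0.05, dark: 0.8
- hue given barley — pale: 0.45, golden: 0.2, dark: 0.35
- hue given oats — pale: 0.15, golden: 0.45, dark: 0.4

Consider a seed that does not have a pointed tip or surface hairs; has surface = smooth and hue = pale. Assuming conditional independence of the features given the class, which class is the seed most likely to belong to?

wheat: 0.2 × (1−0.55) × (1−0.8) × 0.15 × 0.15 = 0.000405
barley: 0.4 × (1−0.25) × (1−0.7) × 0.3 × 0.45 = 0.01215
oats: 0.4 × (1−0.75) × (1−0.75) × 0.1 × 0.15 = 0.000375
Highest score → barley.

barley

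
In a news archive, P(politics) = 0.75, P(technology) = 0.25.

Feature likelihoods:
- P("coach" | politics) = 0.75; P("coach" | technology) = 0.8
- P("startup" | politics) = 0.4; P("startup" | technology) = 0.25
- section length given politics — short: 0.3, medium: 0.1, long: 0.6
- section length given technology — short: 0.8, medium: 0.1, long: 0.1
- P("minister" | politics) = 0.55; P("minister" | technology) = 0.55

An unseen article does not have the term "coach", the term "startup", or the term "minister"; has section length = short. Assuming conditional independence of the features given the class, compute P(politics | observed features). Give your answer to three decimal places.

politics: 0.75 × (1−0.75) × (1−0.4) × 0.3 × (1−0.55) = 0.0151875
technology: 0.25 × (1−0.8) × (1−0.25) × 0.8 × (1−0.55) = 0.0135
P(politics | x) = 0.0151875 / 0.0286875 ≈ 0.529

0.529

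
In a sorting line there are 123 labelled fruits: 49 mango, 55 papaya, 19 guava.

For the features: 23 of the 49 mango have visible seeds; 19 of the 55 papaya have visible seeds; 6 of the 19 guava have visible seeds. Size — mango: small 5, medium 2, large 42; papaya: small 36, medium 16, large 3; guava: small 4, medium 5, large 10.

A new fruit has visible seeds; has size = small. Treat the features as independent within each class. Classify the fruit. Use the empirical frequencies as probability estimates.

papaya

mango: (49/123) × (23/49) × (5/49) ≈ 0.0190808
papaya: (55/123) × (19/55) × (36/55) ≈ 0.101109
guava: (19/123) × (6/19) × (4/19) ≈ 0.0102696
Highest score → papaya.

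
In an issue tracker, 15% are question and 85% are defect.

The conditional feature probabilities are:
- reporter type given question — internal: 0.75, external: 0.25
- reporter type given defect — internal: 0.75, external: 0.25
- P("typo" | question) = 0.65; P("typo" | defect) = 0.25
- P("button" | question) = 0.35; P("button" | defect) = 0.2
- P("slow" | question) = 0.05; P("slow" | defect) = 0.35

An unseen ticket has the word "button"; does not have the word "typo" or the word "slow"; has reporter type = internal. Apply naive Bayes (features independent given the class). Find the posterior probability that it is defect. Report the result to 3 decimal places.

0.826

question: 0.15 × 0.75 × (1−0.65) × 0.35 × (1−0.05) = 0.0130921875
defect: 0.85 × 0.75 × (1−0.25) × 0.2 × (1−0.35) = 0.06215625
P(defect | x) = 0.06215625 / 0.0752484375 ≈ 0.826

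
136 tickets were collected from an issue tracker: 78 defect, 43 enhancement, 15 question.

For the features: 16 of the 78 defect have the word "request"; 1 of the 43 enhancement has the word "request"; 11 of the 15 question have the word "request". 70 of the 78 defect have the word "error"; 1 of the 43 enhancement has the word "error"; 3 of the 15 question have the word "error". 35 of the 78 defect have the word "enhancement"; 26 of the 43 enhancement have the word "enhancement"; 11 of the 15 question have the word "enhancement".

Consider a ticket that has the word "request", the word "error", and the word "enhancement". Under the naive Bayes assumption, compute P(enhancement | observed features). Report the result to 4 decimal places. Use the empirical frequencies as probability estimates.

defect: (78/136) × (16/78) × (70/78) × (35/78) ≈ 0.047376
enhancement: (43/136) × (1/43) × (1/43) × (26/43) ≈ 0.000103395
question: (15/136) × (11/15) × (3/15) × (11/15) ≈ 0.0118627
P(enhancement | x) = 0.000103395 / 0.059342095 ≈ 0.0017

0.0017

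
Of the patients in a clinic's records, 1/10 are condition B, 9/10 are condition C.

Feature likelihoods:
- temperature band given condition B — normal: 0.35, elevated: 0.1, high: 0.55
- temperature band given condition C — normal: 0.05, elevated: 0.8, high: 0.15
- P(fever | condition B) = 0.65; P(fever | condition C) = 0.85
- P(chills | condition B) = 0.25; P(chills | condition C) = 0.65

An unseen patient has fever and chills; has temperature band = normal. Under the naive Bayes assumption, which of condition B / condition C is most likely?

condition C

condition B: 0.1 × 0.35 × 0.65 × 0.25 = 0.0056875
condition C: 0.9 × 0.05 × 0.85 × 0.65 = 0.0248625
Highest score → condition C.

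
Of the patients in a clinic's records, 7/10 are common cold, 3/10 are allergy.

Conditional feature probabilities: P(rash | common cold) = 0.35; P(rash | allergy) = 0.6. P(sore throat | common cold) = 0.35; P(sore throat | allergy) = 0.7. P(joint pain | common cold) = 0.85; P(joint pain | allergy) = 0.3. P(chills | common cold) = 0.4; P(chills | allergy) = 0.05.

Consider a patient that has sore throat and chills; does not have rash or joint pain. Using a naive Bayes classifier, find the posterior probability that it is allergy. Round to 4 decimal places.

0.2353

common cold: 0.7 × (1−0.35) × 0.35 × (1−0.85) × 0.4 = 0.009555
allergy: 0.3 × (1−0.6) × 0.7 × (1−0.3) × 0.05 = 0.00294
P(allergy | x) = 0.00294 / 0.012495 ≈ 0.2353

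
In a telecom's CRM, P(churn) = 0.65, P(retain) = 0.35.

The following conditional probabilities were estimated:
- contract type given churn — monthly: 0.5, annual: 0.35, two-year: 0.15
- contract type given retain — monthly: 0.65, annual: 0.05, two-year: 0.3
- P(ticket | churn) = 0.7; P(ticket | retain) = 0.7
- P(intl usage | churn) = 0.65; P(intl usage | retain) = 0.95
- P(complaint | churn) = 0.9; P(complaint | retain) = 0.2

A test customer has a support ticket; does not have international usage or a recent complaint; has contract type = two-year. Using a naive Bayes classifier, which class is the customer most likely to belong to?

churn: 0.65 × 0.15 × 0.7 × (1−0.65) × (1−0.9) = 0.00238875
retain: 0.35 × 0.3 × 0.7 × (1−0.95) × (1−0.2) = 0.00294
Highest score → retain.

retain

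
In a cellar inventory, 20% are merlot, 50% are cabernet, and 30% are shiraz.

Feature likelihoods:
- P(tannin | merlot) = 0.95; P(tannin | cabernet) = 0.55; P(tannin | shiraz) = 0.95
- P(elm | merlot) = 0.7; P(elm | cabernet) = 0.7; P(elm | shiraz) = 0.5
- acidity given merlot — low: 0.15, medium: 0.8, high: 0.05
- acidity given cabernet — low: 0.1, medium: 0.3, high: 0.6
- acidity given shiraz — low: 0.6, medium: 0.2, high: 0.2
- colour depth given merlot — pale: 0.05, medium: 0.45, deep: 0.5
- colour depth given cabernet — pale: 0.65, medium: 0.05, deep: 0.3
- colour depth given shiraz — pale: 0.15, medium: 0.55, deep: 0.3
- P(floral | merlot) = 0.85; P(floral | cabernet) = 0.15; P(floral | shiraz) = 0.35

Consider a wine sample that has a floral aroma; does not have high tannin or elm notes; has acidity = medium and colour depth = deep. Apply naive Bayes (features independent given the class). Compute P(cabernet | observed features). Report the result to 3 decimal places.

0.436

merlot: 0.2 × (1−0.95) × (1−0.7) × 0.8 × 0.5 × 0.85 = 0.00102
cabernet: 0.5 × (1−0.55) × (1−0.7) × 0.3 × 0.3 × 0.15 = 0.00091125
shiraz: 0.3 × (1−0.95) × (1−0.5) × 0.2 × 0.3 × 0.35 = 0.0001575
P(cabernet | x) = 0.00091125 / 0.00208875 ≈ 0.436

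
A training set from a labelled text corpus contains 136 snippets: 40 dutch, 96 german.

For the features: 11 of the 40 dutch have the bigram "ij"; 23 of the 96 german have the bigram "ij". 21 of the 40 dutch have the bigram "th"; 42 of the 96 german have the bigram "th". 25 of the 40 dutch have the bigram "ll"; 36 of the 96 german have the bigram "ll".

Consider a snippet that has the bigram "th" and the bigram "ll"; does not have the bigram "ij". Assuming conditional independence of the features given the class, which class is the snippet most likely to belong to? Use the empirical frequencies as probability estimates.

german

dutch: (40/136) × (29/40) × (21/40) × (25/40) ≈ 0.0699678
german: (96/136) × (73/96) × (42/96) × (36/96) ≈ 0.088063
Highest score → german.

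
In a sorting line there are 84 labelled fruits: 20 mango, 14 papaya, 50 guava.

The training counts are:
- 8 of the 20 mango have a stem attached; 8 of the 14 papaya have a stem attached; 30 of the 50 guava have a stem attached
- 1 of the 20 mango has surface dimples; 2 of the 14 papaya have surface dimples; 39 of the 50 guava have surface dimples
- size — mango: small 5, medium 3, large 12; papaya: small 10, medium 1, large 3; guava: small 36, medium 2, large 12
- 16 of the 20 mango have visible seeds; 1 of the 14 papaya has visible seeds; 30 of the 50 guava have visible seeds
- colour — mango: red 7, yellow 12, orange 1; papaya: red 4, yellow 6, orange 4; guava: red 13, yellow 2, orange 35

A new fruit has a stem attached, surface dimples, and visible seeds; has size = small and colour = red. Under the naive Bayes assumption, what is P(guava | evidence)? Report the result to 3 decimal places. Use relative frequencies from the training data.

mango: (20/84) × (8/20) × (1/20) × (5/20) × (16/20) × (7/20) ≈ 0.000333333
papaya: (14/84) × (8/14) × (2/14) × (10/14) × (1/14) × (4/14) ≈ 0.00019833
guava: (50/84) × (30/50) × (39/50) × (36/50) × (30/50) × (13/50) ≈ 0.0312891
P(guava | x) = 0.0312891 / 0.031820763 ≈ 0.983

0.983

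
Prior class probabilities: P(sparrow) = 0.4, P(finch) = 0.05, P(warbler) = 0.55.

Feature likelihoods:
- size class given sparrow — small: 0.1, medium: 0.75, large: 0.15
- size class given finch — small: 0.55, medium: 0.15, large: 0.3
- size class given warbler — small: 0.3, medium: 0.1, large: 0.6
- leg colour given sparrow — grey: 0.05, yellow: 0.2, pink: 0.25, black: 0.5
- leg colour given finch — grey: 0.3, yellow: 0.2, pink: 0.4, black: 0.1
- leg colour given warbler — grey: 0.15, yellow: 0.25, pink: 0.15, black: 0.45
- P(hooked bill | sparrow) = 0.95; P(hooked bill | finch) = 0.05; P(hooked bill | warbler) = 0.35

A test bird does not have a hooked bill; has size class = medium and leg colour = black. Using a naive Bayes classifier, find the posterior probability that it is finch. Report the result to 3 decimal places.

0.029

sparrow: 0.4 × 0.75 × 0.5 × (1−0.95) = 0.0075
finch: 0.05 × 0.15 × 0.1 × (1−0.05) = 0.0007125
warbler: 0.55 × 0.1 × 0.45 × (1−0.35) = 0.0160875
P(finch | x) = 0.0007125 / 0.0243 ≈ 0.029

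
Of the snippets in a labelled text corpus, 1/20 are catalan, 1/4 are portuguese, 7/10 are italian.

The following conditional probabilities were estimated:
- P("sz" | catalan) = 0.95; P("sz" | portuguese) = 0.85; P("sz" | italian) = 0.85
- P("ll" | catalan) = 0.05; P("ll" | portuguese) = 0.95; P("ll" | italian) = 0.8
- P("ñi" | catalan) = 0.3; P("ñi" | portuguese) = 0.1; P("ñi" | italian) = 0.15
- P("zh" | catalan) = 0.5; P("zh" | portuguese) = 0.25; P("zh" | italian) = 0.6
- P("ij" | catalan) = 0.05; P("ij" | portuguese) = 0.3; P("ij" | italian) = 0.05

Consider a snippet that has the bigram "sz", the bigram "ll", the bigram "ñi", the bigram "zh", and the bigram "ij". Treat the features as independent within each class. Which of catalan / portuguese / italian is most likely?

catalan: 0.05 × 0.95 × 0.05 × 0.3 × 0.5 × 0.05 = 0.0000178125
portuguese: 0.25 × 0.85 × 0.95 × 0.1 × 0.25 × 0.3 = 0.0015140625
italian: 0.7 × 0.85 × 0.8 × 0.15 × 0.6 × 0.05 = 0.002142
Highest score → italian.

italian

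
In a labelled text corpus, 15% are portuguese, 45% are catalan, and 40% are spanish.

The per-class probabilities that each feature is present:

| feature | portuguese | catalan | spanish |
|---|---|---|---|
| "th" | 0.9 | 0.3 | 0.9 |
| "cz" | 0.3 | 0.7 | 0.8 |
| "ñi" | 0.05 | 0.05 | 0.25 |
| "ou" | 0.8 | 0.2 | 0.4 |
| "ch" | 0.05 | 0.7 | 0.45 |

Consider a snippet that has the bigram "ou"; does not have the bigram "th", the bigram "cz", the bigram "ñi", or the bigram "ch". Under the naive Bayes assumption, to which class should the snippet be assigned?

portuguese

portuguese: 0.15 × (1−0.9) × (1−0.3) × (1−0.05) × 0.8 × (1−0.05) = 0.007581
catalan: 0.45 × (1−0.3) × (1−0.7) × (1−0.05) × 0.2 × (1−0.7) = 0.0053865
spanish: 0.4 × (1−0.9) × (1−0.8) × (1−0.25) × 0.4 × (1−0.45) = 0.00132
Highest score → portuguese.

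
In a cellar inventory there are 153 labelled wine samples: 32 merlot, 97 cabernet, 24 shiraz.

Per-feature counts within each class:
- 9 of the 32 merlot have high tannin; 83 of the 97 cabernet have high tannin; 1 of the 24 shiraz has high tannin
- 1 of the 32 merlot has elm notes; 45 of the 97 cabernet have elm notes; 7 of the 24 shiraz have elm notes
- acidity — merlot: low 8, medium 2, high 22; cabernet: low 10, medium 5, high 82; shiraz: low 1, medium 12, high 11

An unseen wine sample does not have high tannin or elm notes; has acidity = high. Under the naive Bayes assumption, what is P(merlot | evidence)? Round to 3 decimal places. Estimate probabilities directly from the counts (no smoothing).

merlot: (32/153) × (23/32) × (31/32) × (22/32) ≈ 0.10012
cabernet: (97/153) × (14/97) × (52/97) × (82/97) ≈ 0.0414677
shiraz: (24/153) × (23/24) × (17/24) × (11/24) ≈ 0.048804
P(merlot | x) = 0.10012 / 0.1903917 ≈ 0.526

0.526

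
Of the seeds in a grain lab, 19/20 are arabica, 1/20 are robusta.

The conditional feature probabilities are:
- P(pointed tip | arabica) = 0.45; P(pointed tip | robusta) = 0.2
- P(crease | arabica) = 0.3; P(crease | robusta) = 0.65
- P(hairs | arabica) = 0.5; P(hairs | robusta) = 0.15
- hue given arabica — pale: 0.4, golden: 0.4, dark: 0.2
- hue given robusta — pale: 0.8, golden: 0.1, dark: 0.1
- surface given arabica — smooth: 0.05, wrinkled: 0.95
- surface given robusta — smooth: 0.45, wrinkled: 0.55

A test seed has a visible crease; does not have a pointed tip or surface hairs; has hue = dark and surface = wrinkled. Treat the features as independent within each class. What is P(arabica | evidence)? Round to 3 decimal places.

arabica: 0.95 × (1−0.45) × 0.3 × (1−0.5) × 0.2 × 0.95 = 0.01489125
robusta: 0.05 × (1−0.2) × 0.65 × (1−0.15) × 0.1 × 0.55 = 0.0012155
P(arabica | x) = 0.01489125 / 0.01610675 ≈ 0.925

0.925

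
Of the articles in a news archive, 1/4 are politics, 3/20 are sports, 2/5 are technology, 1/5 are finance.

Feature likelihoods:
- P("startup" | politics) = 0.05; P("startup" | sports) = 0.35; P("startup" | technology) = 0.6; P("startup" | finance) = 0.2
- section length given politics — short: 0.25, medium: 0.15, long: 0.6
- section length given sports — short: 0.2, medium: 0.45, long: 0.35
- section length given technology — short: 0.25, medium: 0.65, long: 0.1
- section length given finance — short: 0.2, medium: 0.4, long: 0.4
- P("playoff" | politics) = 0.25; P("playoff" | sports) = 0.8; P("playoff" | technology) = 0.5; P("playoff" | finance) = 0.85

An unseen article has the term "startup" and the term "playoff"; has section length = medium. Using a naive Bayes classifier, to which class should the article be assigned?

politics: 0.25 × 0.05 × 0.15 × 0.25 = 0.00046875
sports: 0.15 × 0.35 × 0.45 × 0.8 = 0.0189
technology: 0.4 × 0.6 × 0.65 × 0.5 = 0.078
finance: 0.2 × 0.2 × 0.4 × 0.85 = 0.0136
Highest score → technology.

technology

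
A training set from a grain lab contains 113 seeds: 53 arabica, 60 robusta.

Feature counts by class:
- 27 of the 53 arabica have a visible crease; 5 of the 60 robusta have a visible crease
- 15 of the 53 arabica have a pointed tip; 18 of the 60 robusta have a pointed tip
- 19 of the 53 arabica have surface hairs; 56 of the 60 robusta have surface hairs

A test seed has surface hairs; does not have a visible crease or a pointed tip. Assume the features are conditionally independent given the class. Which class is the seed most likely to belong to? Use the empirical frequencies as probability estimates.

robusta

arabica: (53/113) × (26/53) × (38/53) × (19/53) ≈ 0.0591399
robusta: (60/113) × (55/60) × (42/60) × (56/60) ≈ 0.317994
Highest score → robusta.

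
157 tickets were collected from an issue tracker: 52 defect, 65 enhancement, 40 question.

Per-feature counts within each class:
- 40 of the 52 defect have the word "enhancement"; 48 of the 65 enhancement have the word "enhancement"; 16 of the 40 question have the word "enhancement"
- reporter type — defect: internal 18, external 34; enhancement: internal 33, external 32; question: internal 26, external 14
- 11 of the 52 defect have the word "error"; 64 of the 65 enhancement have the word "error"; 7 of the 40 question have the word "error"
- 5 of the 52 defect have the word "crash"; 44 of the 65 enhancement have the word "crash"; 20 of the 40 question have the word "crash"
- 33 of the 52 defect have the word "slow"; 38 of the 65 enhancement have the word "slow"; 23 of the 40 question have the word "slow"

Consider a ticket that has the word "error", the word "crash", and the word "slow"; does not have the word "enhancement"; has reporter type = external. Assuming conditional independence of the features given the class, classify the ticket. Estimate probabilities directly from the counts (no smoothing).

defect: (52/157) × (12/52) × (34/52) × (11/52) × (5/52) × (33/52) ≈ 0.000645095
enhancement: (65/157) × (17/65) × (32/65) × (64/65) × (44/65) × (38/65) ≈ 0.0207712
question: (40/157) × (24/40) × (14/40) × (7/40) × (20/40) × (23/40) ≈ 0.00269188
Highest score → enhancement.

enhancement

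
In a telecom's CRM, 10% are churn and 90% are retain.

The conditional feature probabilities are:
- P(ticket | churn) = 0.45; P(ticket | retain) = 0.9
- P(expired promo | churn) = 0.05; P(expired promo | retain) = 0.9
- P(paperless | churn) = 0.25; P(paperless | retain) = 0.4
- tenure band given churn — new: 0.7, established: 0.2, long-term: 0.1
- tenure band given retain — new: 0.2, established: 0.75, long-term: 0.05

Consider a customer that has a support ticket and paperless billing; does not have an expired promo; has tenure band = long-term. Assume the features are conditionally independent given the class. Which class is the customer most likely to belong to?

retain

churn: 0.1 × 0.45 × (1−0.05) × 0.25 × 0.1 = 0.00106875
retain: 0.9 × 0.9 × (1−0.9) × 0.4 × 0.05 = 0.00162
Highest score → retain.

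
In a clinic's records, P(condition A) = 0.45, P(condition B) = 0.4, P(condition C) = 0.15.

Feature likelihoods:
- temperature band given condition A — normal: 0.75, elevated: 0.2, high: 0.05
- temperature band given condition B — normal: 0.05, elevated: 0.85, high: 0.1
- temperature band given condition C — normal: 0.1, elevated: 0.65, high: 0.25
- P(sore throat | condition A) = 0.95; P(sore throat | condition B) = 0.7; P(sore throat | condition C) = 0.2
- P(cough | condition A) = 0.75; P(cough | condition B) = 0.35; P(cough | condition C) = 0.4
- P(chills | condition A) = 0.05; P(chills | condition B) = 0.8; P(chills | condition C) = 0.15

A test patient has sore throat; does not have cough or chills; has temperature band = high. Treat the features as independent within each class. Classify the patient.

condition A

condition A: 0.45 × 0.05 × 0.95 × (1−0.75) × (1−0.05) = 0.0050765625
condition B: 0.4 × 0.1 × 0.7 × (1−0.35) × (1−0.8) = 0.00364
condition C: 0.15 × 0.25 × 0.2 × (1−0.4) × (1−0.15) = 0.003825
Highest score → condition A.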